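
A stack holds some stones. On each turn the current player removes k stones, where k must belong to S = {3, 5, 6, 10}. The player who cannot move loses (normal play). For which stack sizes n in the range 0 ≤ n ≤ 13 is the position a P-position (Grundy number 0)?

G(0) = 0
G(1) = mex{} = 0
G(2) = mex{} = 0
G(3) = mex{0} = 1
G(4) = mex{0} = 1
G(5) = mex{0,0} = 1
G(6) = mex{1,0,0} = 2
G(7) = mex{1,0,0} = 2
G(8) = mex{1,1,0} = 2
G(9) = mex{2,1,1} = 0
G(10) = mex{2,1,1,0} = 3
G(11) = mex{2,2,1,0} = 3
G(12) = mex{0,2,2,0} = 1
G(13) = mex{3,2,2,1} = 0
P-positions are exactly the n with G(n) = 0.

0, 1, 2, 9, 13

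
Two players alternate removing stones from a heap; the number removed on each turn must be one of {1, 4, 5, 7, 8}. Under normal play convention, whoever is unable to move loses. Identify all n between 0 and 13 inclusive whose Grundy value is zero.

n :  0  1  2  3  4  5  6  7  8  9 10 11 12 13
G :  0  1  0  1  2  3  2  3  4  5  4  0  1  0
P-positions are exactly the n with G(n) = 0.

0, 2, 11, 13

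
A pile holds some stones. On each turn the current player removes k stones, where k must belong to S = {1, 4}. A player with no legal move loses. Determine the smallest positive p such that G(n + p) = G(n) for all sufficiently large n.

5

n :  0  1  2  3  4  5  6  7  8  9 10 11 12 13 14
G :  0  1  0  1  2  0  1  0  1  2  0  1  0  1  2
G(n+5) = G(n) holds for n = 0,…,3 (a full window of length max(S) = 4), so the sequence is purely periodic with period 5.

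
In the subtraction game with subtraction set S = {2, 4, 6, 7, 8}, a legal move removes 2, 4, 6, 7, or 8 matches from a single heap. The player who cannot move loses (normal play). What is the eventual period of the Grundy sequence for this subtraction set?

10

n :  0  1  2  3  4  5  6  7  8  9 10 11 12 13 14 15 16 17 18 19 20 21
G :  0  0  1  1  2  2  3  3  4  4  0  0  1  1  2  2  3  3  4  4  0  0
G(n+10) = G(n) holds for n = 0,…,7 (a full window of length max(S) = 8), so the sequence is purely periodic with period 10.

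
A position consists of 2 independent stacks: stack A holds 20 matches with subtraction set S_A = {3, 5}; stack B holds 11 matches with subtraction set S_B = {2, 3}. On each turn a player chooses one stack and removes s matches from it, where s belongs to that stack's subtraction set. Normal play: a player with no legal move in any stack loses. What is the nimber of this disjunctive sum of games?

Stack A, S = {3, 5}:
G(0) = 0
G(1) = mex{} = 0
G(2) = mex{} = 0
G(3) = mex{0} = 1
G(4) = mex{0} = 1
G(5) = mex{0,0} = 1
G(6) = mex{1,0} = 2
G(7) = mex{1,0} = 2
G(8) = mex{1,1} = 0
G(9) = mex{2,1} = 0
G(10) = mex{2,1} = 0
G(11) = mex{0,2} = 1
G(12) = mex{0,2} = 1
G(13) = mex{0,0} = 1
G(14) = mex{1,0} = 2
G(15) = mex{1,0} = 2
G(16) = mex{1,1} = 0
G(17) = mex{2,1} = 0
G(18) = mex{2,1} = 0
G(19) = mex{0,2} = 1
G(20) = mex{0,2} = 1
G_A(20) = 1.
Stack B, S = {2, 3}:
G(0) = 0
G(1) = mex{} = 0
G(2) = mex{0} = 1
G(3) = mex{0,0} = 1
G(4) = mex{1,0} = 2
G(5) = mex{1,1} = 0
G(6) = mex{2,1} = 0
G(7) = mex{0,2} = 1
G(8) = mex{0,0} = 1
G(9) = mex{1,0} = 2
G(10) = mex{1,1} = 0
G(11) = mex{2,1} = 0
G_B(11) = 0.
Combined Grundy value = 1 ⊕ 0 = 1.

1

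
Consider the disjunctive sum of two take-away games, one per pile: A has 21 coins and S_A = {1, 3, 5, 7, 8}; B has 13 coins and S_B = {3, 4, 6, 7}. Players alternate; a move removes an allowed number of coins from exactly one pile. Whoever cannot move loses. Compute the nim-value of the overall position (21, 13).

1

Pile A, S = {1, 3, 5, 7, 8}:
G(0) = 0
G(1) = mex{0} = 1
G(2) = mex{1} = 0
G(3) = mex{0,0} = 1
G(4) = mex{1,1} = 0
G(5) = mex{0,0,0} = 1
G(6) = mex{1,1,1} = 0
G(7) = mex{0,0,0,0} = 1
G(8) = mex{1,1,1,1,0} = 2
G(9) = mex{2,0,0,0,1} = 3
G(10) = mex{3,1,1,1,0} = 2
G(11) = mex{2,2,0,0,1} = 3
G(12) = mex{3,3,1,1,0} = 2
G(13) = mex{2,2,2,0,1} = 3
G(14) = mex{3,3,3,1,0} = 2
G(15) = mex{2,2,2,2,1} = 0
G(16) = mex{0,3,3,3,2} = 1
G(17) = mex{1,2,2,2,3} = 0
G(18) = mex{0,0,3,3,2} = 1
G(19) = mex{1,1,2,2,3} = 0
G(20) = mex{0,0,0,3,2} = 1
G(21) = mex{1,1,1,2,3} = 0
G_A(21) = 0.
Pile B, S = {3, 4, 6, 7}:
n :  0  1  2  3  4  5  6  7  8  9 10 11 12 13
G :  0  0  0  1  1  1  2  2  2  3  0  0  0  1
G_B(13) = 1.
Combined Grundy value = 0 ⊕ 1 = 1.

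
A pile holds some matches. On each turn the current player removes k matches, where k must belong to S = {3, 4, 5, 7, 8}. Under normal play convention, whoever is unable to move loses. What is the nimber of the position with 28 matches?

2

n :  0  1  2  3  4  5  6  7  8  9 10 11 12 13 14 15 16 17 18 19 20 21 22 23 24 25 26 27 28
G :  0  0  0  1  1  1  2  2  2  3  3  0  0  0  1  1  1  2  2  2  3  3  0  0  0  1  1  1  2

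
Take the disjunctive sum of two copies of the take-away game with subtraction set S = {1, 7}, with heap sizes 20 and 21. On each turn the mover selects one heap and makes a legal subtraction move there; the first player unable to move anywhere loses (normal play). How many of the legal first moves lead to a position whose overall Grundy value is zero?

All heaps use S = {1, 7}:
n :  0  1  2  3  4  5  6  7  8  9 10 11 12 13 14 15 16 17 18 19 20 21
G :  0  1  0  1  0  1  0  1  0  1  0  1  0  1  0  1  0  1  0  1  0  1
Heap A: G(20) = 0.
Heap B: G(21) = 1.
Combined Grundy value = 0 ⊕ 1 = 1.
A winning move leaves total XOR = 0, i.e. changes one component's Grundy value g to g ⊕ X where X is the current total.
Heap A: need g' = 0⊕1 = 1. Options: 20−1→G=1, 20−7→G=1. Hits: 2.
Heap B: need g' = 1⊕1 = 0. Options: 21−1→G=0, 21−7→G=0. Hits: 2.

4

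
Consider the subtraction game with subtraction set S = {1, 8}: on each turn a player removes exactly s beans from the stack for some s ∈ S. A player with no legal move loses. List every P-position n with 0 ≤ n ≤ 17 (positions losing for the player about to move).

0, 2, 4, 6, 9, 11, 13, 15

G(0) = 0
G(1) = mex{0} = 1
G(2) = mex{1} = 0
G(3) = mex{0} = 1
G(4) = mex{1} = 0
G(5) = mex{0} = 1
G(6) = mex{1} = 0
G(7) = mex{0} = 1
G(8) = mex{1,0} = 2
G(9) = mex{2,1} = 0
G(10) = mex{0,0} = 1
G(11) = mex{1,1} = 0
G(12) = mex{0,0} = 1
G(13) = mex{1,1} = 0
G(14) = mex{0,0} = 1
G(15) = mex{1,1} = 0
G(16) = mex{0,2} = 1
G(17) = mex{1,0} = 2
P-positions are exactly the n with G(n) = 0.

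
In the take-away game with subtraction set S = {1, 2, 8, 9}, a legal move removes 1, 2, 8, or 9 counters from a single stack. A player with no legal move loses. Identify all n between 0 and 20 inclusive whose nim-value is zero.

0, 3, 6, 10, 13, 16, 20

G(0) = 0
G(1) = mex{0} = 1
G(2) = mex{1,0} = 2
G(3) = mex{2,1} = 0
G(4) = mex{0,2} = 1
G(5) = mex{1,0} = 2
G(6) = mex{2,1} = 0
G(7) = mex{0,2} = 1
G(8) = mex{1,0,0} = 2
G(9) = mex{2,1,1,0} = 3
G(10) = mex{3,2,2,1} = 0
G(11) = mex{0,3,0,2} = 1
G(12) = mex{1,0,1,0} = 2
G(13) = mex{2,1,2,1} = 0
G(14) = mex{0,2,0,2} = 1
G(15) = mex{1,0,1,0} = 2
G(16) = mex{2,1,2,1} = 0
G(17) = mex{0,2,3,2} = 1
G(18) = mex{1,0,0,3} = 2
G(19) = mex{2,1,1,0} = 3
G(20) = mex{3,2,2,1} = 0
P-positions are exactly the n with G(n) = 0.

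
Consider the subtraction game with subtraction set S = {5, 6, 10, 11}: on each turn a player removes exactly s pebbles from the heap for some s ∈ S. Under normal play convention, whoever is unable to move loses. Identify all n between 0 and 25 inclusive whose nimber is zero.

0, 1, 2, 3, 4, 16, 17, 18, 19, 20

n :  0  1  2  3  4  5  6  7  8  9 10 11 12 13 14 15 16 17 18 19 20 21 22 23 24 25
G :  0  0  0  0  0  1  1  1  1  1  2  2  2  2  2  3  0  0  0  0  0  1  1  1  1  1
P-positions are exactly the n with G(n) = 0.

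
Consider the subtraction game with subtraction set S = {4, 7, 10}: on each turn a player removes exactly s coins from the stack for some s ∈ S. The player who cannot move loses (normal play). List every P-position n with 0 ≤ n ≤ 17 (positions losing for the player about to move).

0, 1, 2, 3, 14, 15, 16, 17

n :  0  1  2  3  4  5  6  7  8  9 10 11 12 13 14 15 16 17
G :  0  0  0  0  1  1  1  1  2  2  2  2  3  3  0  0  0  0
P-positions are exactly the n with G(n) = 0.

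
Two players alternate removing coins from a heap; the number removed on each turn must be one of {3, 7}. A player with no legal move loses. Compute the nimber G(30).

0

n :  0  1  2  3  4  5  6  7  8  9 10 11 12 13 14 15 16 17 18 19 20 21 22 23 24 25 26 27 28 29 30
G :  0  0  0  1  1  1  0  2  2  1  0  0  0  1  1  1  0  2  2  1  0  0  0  1  1  1  0  2  2  1  0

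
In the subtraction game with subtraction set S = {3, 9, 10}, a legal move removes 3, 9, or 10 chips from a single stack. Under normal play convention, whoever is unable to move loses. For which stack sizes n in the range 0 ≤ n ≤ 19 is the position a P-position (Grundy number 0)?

G(0) = 0
G(1) = mex{} = 0
G(2) = mex{} = 0
G(3) = mex{0} = 1
G(4) = mex{0} = 1
G(5) = mex{0} = 1
G(6) = mex{1} = 0
G(7) = mex{1} = 0
G(8) = mex{1} = 0
G(9) = mex{0,0} = 1
G(10) = mex{0,0,0} = 1
G(11) = mex{0,0,0} = 1
G(12) = mex{1,1,0} = 2
G(13) = mex{1,1,1} = 0
G(14) = mex{1,1,1} = 0
G(15) = mex{2,0,1} = 3
G(16) = mex{0,0,0} = 1
G(17) = mex{0,0,0} = 1
G(18) = mex{3,1,0} = 2
G(19) = mex{1,1,1} = 0
P-positions are exactly the n with G(n) = 0.

0, 1, 2, 6, 7, 8, 13, 14, 19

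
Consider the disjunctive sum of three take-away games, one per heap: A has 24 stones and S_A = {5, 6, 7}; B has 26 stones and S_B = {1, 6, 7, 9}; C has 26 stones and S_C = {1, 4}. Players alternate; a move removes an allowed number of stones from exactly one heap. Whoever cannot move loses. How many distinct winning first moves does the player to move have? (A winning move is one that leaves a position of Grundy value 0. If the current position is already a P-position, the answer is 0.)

Heap A, S = {5, 6, 7}:
G(0) = 0
G(1) = mex{} = 0
G(2) = mex{} = 0
G(3) = mex{} = 0
G(4) = mex{} = 0
G(5) = mex{0} = 1
G(6) = mex{0,0} = 1
G(7) = mex{0,0,0} = 1
G(8) = mex{0,0,0} = 1
G(9) = mex{0,0,0} = 1
G(10) = mex{1,0,0} = 2
G(11) = mex{1,1,0} = 2
G(12) = mex{1,1,1} = 0
G(13) = mex{1,1,1} = 0
G(14) = mex{1,1,1} = 0
G(15) = mex{2,1,1} = 0
G(16) = mex{2,2,1} = 0
G(17) = mex{0,2,2} = 1
G(18) = mex{0,0,2} = 1
G(19) = mex{0,0,0} = 1
G(20) = mex{0,0,0} = 1
G(21) = mex{0,0,0} = 1
G(22) = mex{1,0,0} = 2
G(23) = mex{1,1,0} = 2
G(24) = mex{1,1,1} = 0
G_A(24) = 0.
Heap B, S = {1, 6, 7, 9}:
G(0) = 0
G(1) = mex{0} = 1
G(2) = mex{1} = 0
G(3) = mex{0} = 1
G(4) = mex{1} = 0
G(5) = mex{0} = 1
G(6) = mex{1,0} = 2
G(7) = mex{2,1,0} = 3
G(8) = mex{3,0,1} = 2
G(9) = mex{2,1,0,0} = 3
G(10) = mex{3,0,1,1} = 2
G(11) = mex{2,1,0,0} = 3
G(12) = mex{3,2,1,1} = 0
G(13) = mex{0,3,2,0} = 1
G(14) = mex{1,2,3,1} = 0
G(15) = mex{0,3,2,2} = 1
G(16) = mex{1,2,3,3} = 0
G(17) = mex{0,3,2,2} = 1
G(18) = mex{1,0,3,3} = 2
G(19) = mex{2,1,0,2} = 3
G(20) = mex{3,0,1,3} = 2
G(21) = mex{2,1,0,0} = 3
G(22) = mex{3,0,1,1} = 2
G(23) = mex{2,1,0,0} = 3
G(24) = mex{3,2,1,1} = 0
G(25) = mex{0,3,2,0} = 1
G(26) = mex{1,2,3,1} = 0
G_B(26) = 0.
Heap C, S = {1, 4}:
G(0) = 0
G(1) = mex{0} = 1
G(2) = mex{1} = 0
G(3) = mex{0} = 1
G(4) = mex{1,0} = 2
G(5) = mex{2,1} = 0
G(6) = mex{0,0} = 1
G(7) = mex{1,1} = 0
G(8) = mex{0,2} = 1
G(9) = mex{1,0} = 2
G(10) = mex{2,1} = 0
G(11) = mex{0,0} = 1
G(12) = mex{1,1} = 0
G(13) = mex{0,2} = 1
G(14) = mex{1,0} = 2
G(15) = mex{2,1} = 0
G(16) = mex{0,0} = 1
G(17) = mex{1,1} = 0
G(18) = mex{0,2} = 1
G(19) = mex{1,0} = 2
G(20) = mex{2,1} = 0
G(21) = mex{0,0} = 1
G(22) = mex{1,1} = 0
G(23) = mex{0,2} = 1
G(24) = mex{1,0} = 2
G(25) = mex{2,1} = 0
G(26) = mex{0,0} = 1
G_C(26) = 1.
Combined Grundy value = 0 ⊕ 0 ⊕ 1 = 1.
A winning move leaves total XOR = 0, i.e. changes one component's Grundy value g to g ⊕ X where X is the current total.
Heap A: need g' = 0⊕1 = 1. Options: 24−5→G=1, 24−6→G=1, 24−7→G=1. Hits: 3.
Heap B: need g' = 0⊕1 = 1. Options: 26−1→G=1, 26−6→G=2, 26−7→G=3, 26−9→G=1. Hits: 2.
Heap C: need g' = 1⊕1 = 0. Options: 26−1→G=0, 26−4→G=0. Hits: 2.

7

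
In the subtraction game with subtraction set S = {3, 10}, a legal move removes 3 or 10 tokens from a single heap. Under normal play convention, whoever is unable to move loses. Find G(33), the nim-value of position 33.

n :  0  1  2  3  4  5  6  7  8  9 10 11 12 13 14 15 16 17 18 19 20 21 22 23 24 25 26 27 28 29 30 31 32 33
G :  0  0  0  1  1  1  0  0  0  1  1  1  2  0  0  0  1  1  1  0  0  0  1  1  1  2  0  0  0  1  1  1  0  0

0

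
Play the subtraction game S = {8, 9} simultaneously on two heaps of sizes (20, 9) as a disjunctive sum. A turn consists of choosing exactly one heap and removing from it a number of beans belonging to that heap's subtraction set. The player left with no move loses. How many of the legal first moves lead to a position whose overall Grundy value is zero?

4

All heaps use S = {8, 9}:
n :  0  1  2  3  4  5  6  7  8  9 10 11 12 13 14 15 16 17 18 19 20
G :  0  0  0  0  0  0  0  0  1  1  1  1  1  1  1  1  2  0  0  0  0
Heap A: G(20) = 0.
Heap B: G(9) = 1.
Combined Grundy value = 0 ⊕ 1 = 1.
A winning move leaves total XOR = 0, i.e. changes one component's Grundy value g to g ⊕ X where X is the current total.
Heap A: need g' = 0⊕1 = 1. Options: 20−8→G=1, 20−9→G=1. Hits: 2.
Heap B: need g' = 1⊕1 = 0. Options: 9−8→G=0, 9−9→G=0. Hits: 2.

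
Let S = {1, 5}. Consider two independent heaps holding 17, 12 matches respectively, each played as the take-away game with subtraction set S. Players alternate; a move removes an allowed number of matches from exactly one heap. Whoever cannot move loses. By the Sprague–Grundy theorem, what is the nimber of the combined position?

1

All heaps use S = {1, 5}:
G(0) = 0
G(1) = mex{0} = 1
G(2) = mex{1} = 0
G(3) = mex{0} = 1
G(4) = mex{1} = 0
G(5) = mex{0,0} = 1
G(6) = mex{1,1} = 0
G(7) = mex{0,0} = 1
G(8) = mex{1,1} = 0
G(9) = mex{0,0} = 1
G(10) = mex{1,1} = 0
G(11) = mex{0,0} = 1
G(12) = mex{1,1} = 0
G(13) = mex{0,0} = 1
G(14) = mex{1,1} = 0
G(15) = mex{0,0} = 1
G(16) = mex{1,1} = 0
G(17) = mex{0,0} = 1
Heap A: G(17) = 1.
Heap B: G(12) = 0.
Combined Grundy value = 1 ⊕ 0 = 1.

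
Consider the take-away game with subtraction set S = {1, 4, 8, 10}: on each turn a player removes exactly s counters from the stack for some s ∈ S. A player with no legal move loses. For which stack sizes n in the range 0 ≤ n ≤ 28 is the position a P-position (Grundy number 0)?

n :  0  1  2  3  4  5  6  7  8  9 10 11 12 13 14 15 16 17 18 19 20 21 22 23 24 25 26 27 28
G :  0  1  0  1  2  0  1  0  1  2  3  2  3  4  0  1  0  1  2  0  1  0  1  2  3  2  3  4  0
P-positions are exactly the n with G(n) = 0.

0, 2, 5, 7, 14, 16, 19, 21, 28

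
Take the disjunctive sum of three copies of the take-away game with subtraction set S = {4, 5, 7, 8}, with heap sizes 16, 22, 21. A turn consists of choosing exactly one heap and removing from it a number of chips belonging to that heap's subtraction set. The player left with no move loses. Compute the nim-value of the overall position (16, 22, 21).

1

All heaps use S = {4, 5, 7, 8}:
n :  0  1  2  3  4  5  6  7  8  9 10 11 12 13 14 15 16 17 18 19 20 21 22
G :  0  0  0  0  1  1  1  1  2  2  2  2  0  0  0  0  1  1  1  1  2  2  2
Heap A: G(16) = 1.
Heap B: G(22) = 2.
Heap C: G(21) = 2.
Combined Grundy value = 1 ⊕ 2 ⊕ 2 = 1.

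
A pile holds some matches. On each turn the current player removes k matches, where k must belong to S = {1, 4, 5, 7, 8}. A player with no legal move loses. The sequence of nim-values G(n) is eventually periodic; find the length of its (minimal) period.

n :  0  1  2  3  4  5  6  7  8  9 10 11 12 13 14 15 16 17 18 19 20 21 22 23
G :  0  1  0  1  2  3  2  3  4  5  4  0  1  0  1  2  3  2  3  4  5  4  0  1
G(n+11) = G(n) holds for n = 0,…,7 (a full window of length max(S) = 8), so the sequence is purely periodic with period 11.

11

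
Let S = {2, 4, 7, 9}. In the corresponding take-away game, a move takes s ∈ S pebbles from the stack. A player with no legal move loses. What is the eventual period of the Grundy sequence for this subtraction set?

11

n :  0  1  2  3  4  5  6  7  8  9 10 11 12 13 14 15 16 17 18 19 20 21 22 23
G :  0  0  1  1  2  2  0  3  1  4  2  0  0  1  1  2  2  0  3  1  4  2  0  0
G(n+11) = G(n) holds for n = 0,…,8 (a full window of length max(S) = 9), so the sequence is purely periodic with period 11.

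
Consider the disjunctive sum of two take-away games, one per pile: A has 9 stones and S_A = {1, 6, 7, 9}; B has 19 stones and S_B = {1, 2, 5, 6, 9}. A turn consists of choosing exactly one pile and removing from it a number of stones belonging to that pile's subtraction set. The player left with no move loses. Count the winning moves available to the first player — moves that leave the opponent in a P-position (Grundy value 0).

2

Pile A, S = {1, 6, 7, 9}:
n : 0 1 2 3 4 5 6 7 8 9
G : 0 1 0 1 0 1 2 3 2 3
G_A(9) = 3.
Pile B, S = {1, 2, 5, 6, 9}:
G(0) = 0
G(1) = mex{0} = 1
G(2) = mex{1,0} = 2
G(3) = mex{2,1} = 0
G(4) = mex{0,2} = 1
G(5) = mex{1,0,0} = 2
G(6) = mex{2,1,1,0} = 3
G(7) = mex{3,2,2,1} = 0
G(8) = mex{0,3,0,2} = 1
G(9) = mex{1,0,1,0,0} = 2
G(10) = mex{2,1,2,1,1} = 0
G(11) = mex{0,2,3,2,2} = 1
G(12) = mex{1,0,0,3,0} = 2
G(13) = mex{2,1,1,0,1} = 3
G(14) = mex{3,2,2,1,2} = 0
G(15) = mex{0,3,0,2,3} = 1
G(16) = mex{1,0,1,0,0} = 2
G(17) = mex{2,1,2,1,1} = 0
G(18) = mex{0,2,3,2,2} = 1
G(19) = mex{1,0,0,3,0} = 2
G_B(19) = 2.
Combined Grundy value = 3 ⊕ 2 = 1.
A winning move leaves total XOR = 0, i.e. changes one component's Grundy value g to g ⊕ X where X is the current total.
Pile A: need g' = 3⊕1 = 2. Options: 9−1→G=2, 9−6→G=1, 9−7→G=0, 9−9→G=0. Hits: 1.
Pile B: need g' = 2⊕1 = 3. Options: 19−1→G=1, 19−2→G=0, 19−5→G=0, 19−6→G=3, 19−9→G=0. Hits: 1.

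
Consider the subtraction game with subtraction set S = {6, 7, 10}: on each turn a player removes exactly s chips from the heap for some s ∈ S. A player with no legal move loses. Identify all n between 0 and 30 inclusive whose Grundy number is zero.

0, 1, 2, 3, 4, 5, 16, 17, 18, 19, 20, 21

G(0) = 0
G(1) = mex{} = 0
G(2) = mex{} = 0
G(3) = mex{} = 0
G(4) = mex{} = 0
G(5) = mex{} = 0
G(6) = mex{0} = 1
G(7) = mex{0,0} = 1
G(8) = mex{0,0} = 1
G(9) = mex{0,0} = 1
G(10) = mex{0,0,0} = 1
G(11) = mex{0,0,0} = 1
G(12) = mex{1,0,0} = 2
G(13) = mex{1,1,0} = 2
G(14) = mex{1,1,0} = 2
G(15) = mex{1,1,0} = 2
G(16) = mex{1,1,1} = 0
G(17) = mex{1,1,1} = 0
G(18) = mex{2,1,1} = 0
G(19) = mex{2,2,1} = 0
G(20) = mex{2,2,1} = 0
G(21) = mex{2,2,1} = 0
G(22) = mex{0,2,2} = 1
G(23) = mex{0,0,2} = 1
G(24) = mex{0,0,2} = 1
G(25) = mex{0,0,2} = 1
G(26) = mex{0,0,0} = 1
G(27) = mex{0,0,0} = 1
G(28) = mex{1,0,0} = 2
G(29) = mex{1,1,0} = 2
G(30) = mex{1,1,0} = 2
P-positions are exactly the n with G(n) = 0.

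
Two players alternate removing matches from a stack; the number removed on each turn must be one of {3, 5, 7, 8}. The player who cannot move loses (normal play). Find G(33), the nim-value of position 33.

n :  0  1  2  3  4  5  6  7  8  9 10 11 12 13 14 15 16 17 18 19 20 21 22 23 24 25 26 27 28 29 30 31 32 33
G :  0  0  0  1  1  1  2  2  2  3  3  0  0  0  1  1  1  2  2  2  3  3  0  0  0  1  1  1  2  2  2  3  3  0

0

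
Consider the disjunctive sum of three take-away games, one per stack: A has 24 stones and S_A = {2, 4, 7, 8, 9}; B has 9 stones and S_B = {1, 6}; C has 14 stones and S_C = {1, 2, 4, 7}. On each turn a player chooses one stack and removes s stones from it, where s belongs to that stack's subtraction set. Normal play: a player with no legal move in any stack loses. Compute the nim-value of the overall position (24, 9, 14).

Stack A, S = {2, 4, 7, 8, 9}:
n :  0  1  2  3  4  5  6  7  8  9 10 11 12 13 14 15 16 17 18 19 20 21 22 23 24
G :  0  0  1  1  2  2  0  3  1  4  2  0  0  1  1  2  2  0  3  1  4  2  0  0  1
G_A(24) = 1.
Stack B, S = {1, 6}:
n : 0 1 2 3 4 5 6 7 8 9
G : 0 1 0 1 0 1 2 0 1 0
G_B(9) = 0.
Stack C, S = {1, 2, 4, 7}:
G(0) = 0
G(1) = mex{0} = 1
G(2) = mex{1,0} = 2
G(3) = mex{2,1} = 0
G(4) = mex{0,2,0} = 1
G(5) = mex{1,0,1} = 2
G(6) = mex{2,1,2} = 0
G(7) = mex{0,2,0,0} = 1
G(8) = mex{1,0,1,1} = 2
G(9) = mex{2,1,2,2} = 0
G(10) = mex{0,2,0,0} = 1
G(11) = mex{1,0,1,1} = 2
G(12) = mex{2,1,2,2} = 0
G(13) = mex{0,2,0,0} = 1
G(14) = mex{1,0,1,1} = 2
G_C(14) = 2.
Combined Grundy value = 1 ⊕ 0 ⊕ 2 = 3.

3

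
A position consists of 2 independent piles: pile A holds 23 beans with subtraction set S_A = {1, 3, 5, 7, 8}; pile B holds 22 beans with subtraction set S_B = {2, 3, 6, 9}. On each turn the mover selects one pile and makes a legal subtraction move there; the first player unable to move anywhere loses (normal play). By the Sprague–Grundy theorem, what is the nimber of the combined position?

Pile A, S = {1, 3, 5, 7, 8}:
n :  0  1  2  3  4  5  6  7  8  9 10 11 12 13 14 15 16 17 18 19 20 21 22 23
G :  0  1  0  1  0  1  0  1  2  3  2  3  2  3  2  0  1  0  1  0  1  0  1  2
G_A(23) = 2.
Pile B, S = {2, 3, 6, 9}:
n :  0  1  2  3  4  5  6  7  8  9 10 11 12 13 14 15 16 17 18 19 20 21 22
G :  0  0  1  1  2  0  3  1  2  2  3  3  0  0  1  1  2  0  3  1  2  2  3
G_B(22) = 3.
Combined Grundy value = 2 ⊕ 3 = 1.

1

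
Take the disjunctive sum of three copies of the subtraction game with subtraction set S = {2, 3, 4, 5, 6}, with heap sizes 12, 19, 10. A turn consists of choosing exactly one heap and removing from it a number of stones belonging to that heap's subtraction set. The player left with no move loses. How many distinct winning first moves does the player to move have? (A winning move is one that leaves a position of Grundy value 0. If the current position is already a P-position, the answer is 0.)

6

All heaps use S = {2, 3, 4, 5, 6}:
n :  0  1  2  3  4  5  6  7  8  9 10 11 12 13 14 15 16 17 18 19
G :  0  0  1  1  2  2  3  3  0  0  1  1  2  2  3  3  0  0  1  1
Heap A: G(12) = 2.
Heap B: G(19) = 1.
Heap C: G(10) = 1.
Combined Grundy value = 2 ⊕ 1 ⊕ 1 = 2.
A winning move leaves total XOR = 0, i.e. changes one component's Grundy value g to g ⊕ X where X is the current total.
Heap A: need g' = 2⊕2 = 0. Options: 12−2→G=1, 12−3→G=0, 12−4→G=0, 12−5→G=3, 12−6→G=3. Hits: 2.
Heap B: need g' = 1⊕2 = 3. Options: 19−2→G=0, 19−3→G=0, 19−4→G=3, 19−5→G=3, 19−6→G=2. Hits: 2.
Heap C: need g' = 1⊕2 = 3. Options: 10−2→G=0, 10−3→G=3, 10−4→G=3, 10−5→G=2, 10−6→G=2. Hits: 2.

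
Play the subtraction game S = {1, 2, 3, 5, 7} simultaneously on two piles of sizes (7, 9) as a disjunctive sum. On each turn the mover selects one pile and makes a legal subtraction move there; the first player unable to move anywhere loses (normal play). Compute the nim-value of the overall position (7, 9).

2

All piles use S = {1, 2, 3, 5, 7}:
G(0) = 0
G(1) = mex{0} = 1
G(2) = mex{1,0} = 2
G(3) = mex{2,1,0} = 3
G(4) = mex{3,2,1} = 0
G(5) = mex{0,3,2,0} = 1
G(6) = mex{1,0,3,1} = 2
G(7) = mex{2,1,0,2,0} = 3
G(8) = mex{3,2,1,3,1} = 0
G(9) = mex{0,3,2,0,2} = 1
Pile A: G(7) = 3.
Pile B: G(9) = 1.
Combined Grundy value = 3 ⊕ 1 = 2.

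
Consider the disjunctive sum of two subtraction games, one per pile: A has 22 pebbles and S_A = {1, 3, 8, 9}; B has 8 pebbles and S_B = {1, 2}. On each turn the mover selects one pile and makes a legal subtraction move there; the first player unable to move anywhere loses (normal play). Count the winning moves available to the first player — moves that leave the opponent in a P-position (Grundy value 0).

Pile A, S = {1, 3, 8, 9}:
n :  0  1  2  3  4  5  6  7  8  9 10 11 12 13 14 15 16 17 18 19 20 21 22
G :  0  1  0  1  0  1  0  1  2  3  2  3  2  3  2  3  0  1  0  1  0  1  0
G_A(22) = 0.
Pile B, S = {1, 2}:
G(0) = 0
G(1) = mex{0} = 1
G(2) = mex{1,0} = 2
G(3) = mex{2,1} = 0
G(4) = mex{0,2} = 1
G(5) = mex{1,0} = 2
G(6) = mex{2,1} = 0
G(7) = mex{0,2} = 1
G(8) = mex{1,0} = 2
G_B(8) = 2.
Combined Grundy value = 0 ⊕ 2 = 2.
A winning move leaves total XOR = 0, i.e. changes one component's Grundy value g to g ⊕ X where X is the current total.
Pile A: need g' = 0⊕2 = 2. Options: 22−1→G=1, 22−3→G=1, 22−8→G=2, 22−9→G=3. Hits: 1.
Pile B: need g' = 2⊕2 = 0. Options: 8−1→G=1, 8−2→G=0. Hits: 1.

2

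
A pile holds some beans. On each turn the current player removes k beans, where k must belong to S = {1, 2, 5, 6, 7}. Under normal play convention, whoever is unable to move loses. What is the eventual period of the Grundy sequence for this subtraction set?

G(0) = 0
G(1) = mex{0} = 1
G(2) = mex{1,0} = 2
G(3) = mex{2,1} = 0
G(4) = mex{0,2} = 1
G(5) = mex{1,0,0} = 2
G(6) = mex{2,1,1,0} = 3
G(7) = mex{3,2,2,1,0} = 4
G(8) = mex{4,3,0,2,1} = 5
G(9) = mex{5,4,1,0,2} = 3
G(10) = mex{3,5,2,1,0} = 4
G(11) = mex{4,3,3,2,1} = 0
G(12) = mex{0,4,4,3,2} = 1
G(13) = mex{1,0,5,4,3} = 2
G(14) = mex{2,1,3,5,4} = 0
G(15) = mex{0,2,4,3,5} = 1
G(16) = mex{1,0,0,4,3} = 2
G(17) = mex{2,1,1,0,4} = 3
G(18) = mex{3,2,2,1,0} = 4
G(19) = mex{4,3,0,2,1} = 5
G(20) = mex{5,4,1,0,2} = 3
G(21) = mex{3,5,2,1,0} = 4
G(22) = mex{4,3,3,2,1} = 0
G(23) = mex{0,4,4,3,2} = 1
G(n+11) = G(n) holds for n = 0,…,6 (a full window of length max(S) = 7), so the sequence is purely periodic with period 11.

11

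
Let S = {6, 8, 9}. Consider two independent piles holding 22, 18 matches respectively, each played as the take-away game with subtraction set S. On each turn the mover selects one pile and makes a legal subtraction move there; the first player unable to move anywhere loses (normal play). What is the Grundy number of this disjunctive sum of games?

1

All piles use S = {6, 8, 9}:
n :  0  1  2  3  4  5  6  7  8  9 10 11 12 13 14 15 16 17 18 19 20 21 22
G :  0  0  0  0  0  0  1  1  1  1  1  1  2  2  2  0  0  0  0  0  0  1  1
Pile A: G(22) = 1.
Pile B: G(18) = 0.
Combined Grundy value = 1 ⊕ 0 = 1.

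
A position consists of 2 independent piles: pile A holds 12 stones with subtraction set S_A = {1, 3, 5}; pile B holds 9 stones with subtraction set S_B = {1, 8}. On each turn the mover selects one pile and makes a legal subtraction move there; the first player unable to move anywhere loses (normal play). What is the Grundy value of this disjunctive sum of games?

0

Pile A, S = {1, 3, 5}:
n :  0  1  2  3  4  5  6  7  8  9 10 11 12
G :  0  1  0  1  0  1  0  1  0  1  0  1  0
G_A(12) = 0.
Pile B, S = {1, 8}:
G(0) = 0
G(1) = mex{0} = 1
G(2) = mex{1} = 0
G(3) = mex{0} = 1
G(4) = mex{1} = 0
G(5) = mex{0} = 1
G(6) = mex{1} = 0
G(7) = mex{0} = 1
G(8) = mex{1,0} = 2
G(9) = mex{2,1} = 0
G_B(9) = 0.
Combined Grundy value = 0 ⊕ 0 = 0.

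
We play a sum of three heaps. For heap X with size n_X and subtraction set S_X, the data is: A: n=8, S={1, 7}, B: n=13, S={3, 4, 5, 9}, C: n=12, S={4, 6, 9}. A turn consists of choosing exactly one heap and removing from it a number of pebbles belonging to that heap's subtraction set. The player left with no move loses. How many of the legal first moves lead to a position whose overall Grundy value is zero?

Heap A, S = {1, 7}:
G(0) = 0
G(1) = mex{0} = 1
G(2) = mex{1} = 0
G(3) = mex{0} = 1
G(4) = mex{1} = 0
G(5) = mex{0} = 1
G(6) = mex{1} = 0
G(7) = mex{0,0} = 1
G(8) = mex{1,1} = 0
G_A(8) = 0.
Heap B, S = {3, 4, 5, 9}:
G(0) = 0
G(1) = mex{} = 0
G(2) = mex{} = 0
G(3) = mex{0} = 1
G(4) = mex{0,0} = 1
G(5) = mex{0,0,0} = 1
G(6) = mex{1,0,0} = 2
G(7) = mex{1,1,0} = 2
G(8) = mex{1,1,1} = 0
G(9) = mex{2,1,1,0} = 3
G(10) = mex{2,2,1,0} = 3
G(11) = mex{0,2,2,0} = 1
G(12) = mex{3,0,2,1} = 4
G(13) = mex{3,3,0,1} = 2
G_B(13) = 2.
Heap C, S = {4, 6, 9}:
G(0) = 0
G(1) = mex{} = 0
G(2) = mex{} = 0
G(3) = mex{} = 0
G(4) = mex{0} = 1
G(5) = mex{0} = 1
G(6) = mex{0,0} = 1
G(7) = mex{0,0} = 1
G(8) = mex{1,0} = 2
G(9) = mex{1,0,0} = 2
G(10) = mex{1,1,0} = 2
G(11) = mex{1,1,0} = 2
G(12) = mex{2,1,0} = 3
G_C(12) = 3.
Combined Grundy value = 0 ⊕ 2 ⊕ 3 = 1.
A winning move leaves total XOR = 0, i.e. changes one component's Grundy value g to g ⊕ X where X is the current total.
Heap A: need g' = 0⊕1 = 1. Options: 8−1→G=1, 8−7→G=1. Hits: 2.
Heap B: need g' = 2⊕1 = 3. Options: 13−3→G=3, 13−4→G=3, 13−5→G=0, 13−9→G=1. Hits: 2.
Heap C: need g' = 3⊕1 = 2. Options: 12−4→G=2, 12−6→G=1, 12−9→G=0. Hits: 1.

5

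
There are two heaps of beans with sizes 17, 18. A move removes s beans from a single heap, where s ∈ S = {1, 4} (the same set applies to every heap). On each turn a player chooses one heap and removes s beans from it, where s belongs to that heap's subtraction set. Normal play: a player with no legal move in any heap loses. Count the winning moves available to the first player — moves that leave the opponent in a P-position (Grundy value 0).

3

All heaps use S = {1, 4}:
n :  0  1  2  3  4  5  6  7  8  9 10 11 12 13 14 15 16 17 18
G :  0  1  0  1  2  0  1  0  1  2  0  1  0  1  2  0  1  0  1
Heap A: G(17) = 0.
Heap B: G(18) = 1.
Combined Grundy value = 0 ⊕ 1 = 1.
A winning move leaves total XOR = 0, i.e. changes one component's Grundy value g to g ⊕ X where X is the current total.
Heap A: need g' = 0⊕1 = 1. Options: 17−1→G=1, 17−4→G=1. Hits: 2.
Heap B: need g' = 1⊕1 = 0. Options: 18−1→G=0, 18−4→G=2. Hits: 1.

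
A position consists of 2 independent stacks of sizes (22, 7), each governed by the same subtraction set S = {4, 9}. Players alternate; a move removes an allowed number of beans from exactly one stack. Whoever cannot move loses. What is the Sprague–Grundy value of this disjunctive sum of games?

All stacks use S = {4, 9}:
G(0) = 0
G(1) = mex{} = 0
G(2) = mex{} = 0
G(3) = mex{} = 0
G(4) = mex{0} = 1
G(5) = mex{0} = 1
G(6) = mex{0} = 1
G(7) = mex{0} = 1
G(8) = mex{1} = 0
G(9) = mex{1,0} = 2
G(10) = mex{1,0} = 2
G(11) = mex{1,0} = 2
G(12) = mex{0,0} = 1
G(13) = mex{2,1} = 0
G(14) = mex{2,1} = 0
G(15) = mex{2,1} = 0
G(16) = mex{1,1} = 0
G(17) = mex{0,0} = 1
G(18) = mex{0,2} = 1
G(19) = mex{0,2} = 1
G(20) = mex{0,2} = 1
G(21) = mex{1,1} = 0
G(22) = mex{1,0} = 2
Stack A: G(22) = 2.
Stack B: G(7) = 1.
Combined Grundy value = 2 ⊕ 1 = 3.

3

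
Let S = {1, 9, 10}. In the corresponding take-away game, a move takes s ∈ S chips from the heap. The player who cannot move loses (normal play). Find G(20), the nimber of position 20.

1

n :  0  1  2  3  4  5  6  7  8  9 10 11 12 13 14 15 16 17 18 19 20
G :  0  1  0  1  0  1  0  1  0  1  2  3  2  3  2  3  2  3  2  0  1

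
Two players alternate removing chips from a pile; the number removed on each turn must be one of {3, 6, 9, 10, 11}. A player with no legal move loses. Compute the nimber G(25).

G(0) = 0
G(1) = mex{} = 0
G(2) = mex{} = 0
G(3) = mex{0} = 1
G(4) = mex{0} = 1
G(5) = mex{0} = 1
G(6) = mex{1,0} = 2
G(7) = mex{1,0} = 2
G(8) = mex{1,0} = 2
G(9) = mex{2,1,0} = 3
G(10) = mex{2,1,0,0} = 3
G(11) = mex{2,1,0,0,0} = 3
G(12) = mex{3,2,1,0,0} = 4
G(13) = mex{3,2,1,1,0} = 4
G(14) = mex{3,2,1,1,1} = 0
G(15) = mex{4,3,2,1,1} = 0
G(16) = mex{4,3,2,2,1} = 0
G(17) = mex{0,3,2,2,2} = 1
G(18) = mex{0,4,3,2,2} = 1
G(19) = mex{0,4,3,3,2} = 1
G(20) = mex{1,0,3,3,3} = 2
G(21) = mex{1,0,4,3,3} = 2
G(22) = mex{1,0,4,4,3} = 2
G(23) = mex{2,1,0,4,4} = 3
G(24) = mex{2,1,0,0,4} = 3
G(25) = mex{2,1,0,0,0} = 3

3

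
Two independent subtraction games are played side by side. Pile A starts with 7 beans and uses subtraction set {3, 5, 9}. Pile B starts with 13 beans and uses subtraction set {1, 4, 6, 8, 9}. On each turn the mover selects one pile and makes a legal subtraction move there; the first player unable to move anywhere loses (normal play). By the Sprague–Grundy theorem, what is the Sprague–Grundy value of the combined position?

3

Pile A, S = {3, 5, 9}:
n : 0 1 2 3 4 5 6 7
G : 0 0 0 1 1 1 2 2
G_A(7) = 2.
Pile B, S = {1, 4, 6, 8, 9}:
n :  0  1  2  3  4  5  6  7  8  9 10 11 12 13
G :  0  1  0  1  2  0  1  0  1  2  3  2  0  1
G_B(13) = 1.
Combined Grundy value = 2 ⊕ 1 = 3.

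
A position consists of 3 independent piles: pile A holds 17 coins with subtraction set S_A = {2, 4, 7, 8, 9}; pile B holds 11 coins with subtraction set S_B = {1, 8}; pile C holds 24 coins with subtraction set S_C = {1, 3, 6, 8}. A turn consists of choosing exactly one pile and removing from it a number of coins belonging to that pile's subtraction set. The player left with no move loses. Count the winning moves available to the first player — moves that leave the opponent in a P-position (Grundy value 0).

Pile A, S = {2, 4, 7, 8, 9}:
G(0) = 0
G(1) = mex{} = 0
G(2) = mex{0} = 1
G(3) = mex{0} = 1
G(4) = mex{1,0} = 2
G(5) = mex{1,0} = 2
G(6) = mex{2,1} = 0
G(7) = mex{2,1,0} = 3
G(8) = mex{0,2,0,0} = 1
G(9) = mex{3,2,1,0,0} = 4
G(10) = mex{1,0,1,1,0} = 2
G(11) = mex{4,3,2,1,1} = 0
G(12) = mex{2,1,2,2,1} = 0
G(13) = mex{0,4,0,2,2} = 1
G(14) = mex{0,2,3,0,2} = 1
G(15) = mex{1,0,1,3,0} = 2
G(16) = mex{1,0,4,1,3} = 2
G(17) = mex{2,1,2,4,1} = 0
G_A(17) = 0.
Pile B, S = {1, 8}:
n :  0  1  2  3  4  5  6  7  8  9 10 11
G :  0  1  0  1  0  1  0  1  2  0  1  0
G_B(11) = 0.
Pile C, S = {1, 3, 6, 8}:
G(0) = 0
G(1) = mex{0} = 1
G(2) = mex{1} = 0
G(3) = mex{0,0} = 1
G(4) = mex{1,1} = 0
G(5) = mex{0,0} = 1
G(6) = mex{1,1,0} = 2
G(7) = mex{2,0,1} = 3
G(8) = mex{3,1,0,0} = 2
G(9) = mex{2,2,1,1} = 0
G(10) = mex{0,3,0,0} = 1
G(11) = mex{1,2,1,1} = 0
G(12) = mex{0,0,2,0} = 1
G(13) = mex{1,1,3,1} = 0
G(14) = mex{0,0,2,2} = 1
G(15) = mex{1,1,0,3} = 2
G(16) = mex{2,0,1,2} = 3
G(17) = mex{3,1,0,0} = 2
G(18) = mex{2,2,1,1} = 0
G(19) = mex{0,3,0,0} = 1
G(20) = mex{1,2,1,1} = 0
G(21) = mex{0,0,2,0} = 1
G(22) = mex{1,1,3,1} = 0
G(23) = mex{0,0,2,2} = 1
G(24) = mex{1,1,0,3} = 2
G_C(24) = 2.
Combined Grundy value = 0 ⊕ 0 ⊕ 2 = 2.
A winning move leaves total XOR = 0, i.e. changes one component's Grundy value g to g ⊕ X where X is the current total.
Pile A: need g' = 0⊕2 = 2. Options: 17−2→G=2, 17−4→G=1, 17−7→G=2, 17−8→G=4, 17−9→G=1. Hits: 2.
Pile B: need g' = 0⊕2 = 2. Options: 11−1→G=1, 11−8→G=1. Hits: 0.
Pile C: need g' = 2⊕2 = 0. Options: 24−1→G=1, 24−3→G=1, 24−6→G=0, 24−8→G=3. Hits: 1.

3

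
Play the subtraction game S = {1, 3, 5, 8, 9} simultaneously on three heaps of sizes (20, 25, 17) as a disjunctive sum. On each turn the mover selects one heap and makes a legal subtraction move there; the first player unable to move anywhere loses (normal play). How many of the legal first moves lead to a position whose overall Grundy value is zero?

3

All heaps use S = {1, 3, 5, 8, 9}:
G(0) = 0
G(1) = mex{0} = 1
G(2) = mex{1} = 0
G(3) = mex{0,0} = 1
G(4) = mex{1,1} = 0
G(5) = mex{0,0,0} = 1
G(6) = mex{1,1,1} = 0
G(7) = mex{0,0,0} = 1
G(8) = mex{1,1,1,0} = 2
G(9) = mex{2,0,0,1,0} = 3
G(10) = mex{3,1,1,0,1} = 2
G(11) = mex{2,2,0,1,0} = 3
G(12) = mex{3,3,1,0,1} = 2
G(13) = mex{2,2,2,1,0} = 3
G(14) = mex{3,3,3,0,1} = 2
G(15) = mex{2,2,2,1,0} = 3
G(16) = mex{3,3,3,2,1} = 0
G(17) = mex{0,2,2,3,2} = 1
G(18) = mex{1,3,3,2,3} = 0
G(19) = mex{0,0,2,3,2} = 1
G(20) = mex{1,1,3,2,3} = 0
G(21) = mex{0,0,0,3,2} = 1
G(22) = mex{1,1,1,2,3} = 0
G(23) = mex{0,0,0,3,2} = 1
G(24) = mex{1,1,1,0,3} = 2
G(25) = mex{2,0,0,1,0} = 3
Heap A: G(20) = 0.
Heap B: G(25) = 3.
Heap C: G(17) = 1.
Combined Grundy value = 0 ⊕ 3 ⊕ 1 = 2.
A winning move leaves total XOR = 0, i.e. changes one component's Grundy value g to g ⊕ X where X is the current total.
Heap A: need g' = 0⊕2 = 2. Options: 20−1→G=1, 20−3→G=1, 20−5→G=3, 20−8→G=2, 20−9→G=3. Hits: 1.
Heap B: need g' = 3⊕2 = 1. Options: 25−1→G=2, 25−3→G=0, 25−5→G=0, 25−8→G=1, 25−9→G=0. Hits: 1.
Heap C: need g' = 1⊕2 = 3. Options: 17−1→G=0, 17−3→G=2, 17−5→G=2, 17−8→G=3, 17−9→G=2. Hits: 1.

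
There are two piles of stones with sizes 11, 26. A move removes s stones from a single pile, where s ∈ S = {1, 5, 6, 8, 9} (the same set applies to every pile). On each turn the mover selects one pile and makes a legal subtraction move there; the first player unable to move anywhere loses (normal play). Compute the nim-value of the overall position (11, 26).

All piles use S = {1, 5, 6, 8, 9}:
n :  0  1  2  3  4  5  6  7  8  9 10 11 12 13 14 15 16 17 18 19 20 21 22 23 24 25 26
G :  0  1  0  1  0  1  2  3  2  3  2  3  4  5  0  1  0  1  0  1  2  3  2  3  2  3  4
Pile A: G(11) = 3.
Pile B: G(26) = 4.
Combined Grundy value = 3 ⊕ 4 = 7.

7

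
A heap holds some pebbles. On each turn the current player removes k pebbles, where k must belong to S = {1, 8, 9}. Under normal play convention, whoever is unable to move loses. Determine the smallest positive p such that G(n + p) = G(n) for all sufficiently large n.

16

G(0) = 0
G(1) = mex{0} = 1
G(2) = mex{1} = 0
G(3) = mex{0} = 1
G(4) = mex{1} = 0
G(5) = mex{0} = 1
G(6) = mex{1} = 0
G(7) = mex{0} = 1
G(8) = mex{1,0} = 2
G(9) = mex{2,1,0} = 3
G(10) = mex{3,0,1} = 2
G(11) = mex{2,1,0} = 3
G(12) = mex{3,0,1} = 2
G(13) = mex{2,1,0} = 3
G(14) = mex{3,0,1} = 2
G(15) = mex{2,1,0} = 3
G(16) = mex{3,2,1} = 0
G(17) = mex{0,3,2} = 1
G(18) = mex{1,2,3} = 0
G(19) = mex{0,3,2} = 1
G(20) = mex{1,2,3} = 0
G(21) = mex{0,3,2} = 1
G(22) = mex{1,2,3} = 0
G(23) = mex{0,3,2} = 1
G(24) = mex{1,0,3} = 2
G(25) = mex{2,1,0} = 3
G(26) = mex{3,0,1} = 2
G(27) = mex{2,1,0} = 3
G(28) = mex{3,0,1} = 2
G(29) = mex{2,1,0} = 3
G(30) = mex{3,0,1} = 2
G(31) = mex{2,1,0} = 3
G(32) = mex{3,2,1} = 0
G(33) = mex{0,3,2} = 1
G(n+16) = G(n) holds for n = 0,…,8 (a full window of length max(S) = 9), so the sequence is purely periodic with period 16.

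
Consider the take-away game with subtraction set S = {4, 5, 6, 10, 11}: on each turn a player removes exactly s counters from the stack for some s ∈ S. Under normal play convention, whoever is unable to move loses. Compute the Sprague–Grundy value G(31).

0

n :  0  1  2  3  4  5  6  7  8  9 10 11 12 13 14 15 16 17 18 19 20 21 22 23 24 25 26 27 28 29 30 31
G :  0  0  0  0  1  1  1  1  2  2  2  2  3  3  3  0  0  0  0  1  1  1  1  2  2  2  2  3  3  3  0  0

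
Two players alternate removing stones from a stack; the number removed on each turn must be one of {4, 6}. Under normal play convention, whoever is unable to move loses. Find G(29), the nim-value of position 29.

n :  0  1  2  3  4  5  6  7  8  9 10 11 12 13 14 15 16 17 18 19 20 21 22 23 24 25 26 27 28 29
G :  0  0  0  0  1  1  1  1  2  2  0  0  0  0  1  1  1  1  2  2  0  0  0  0  1  1  1  1  2  2

2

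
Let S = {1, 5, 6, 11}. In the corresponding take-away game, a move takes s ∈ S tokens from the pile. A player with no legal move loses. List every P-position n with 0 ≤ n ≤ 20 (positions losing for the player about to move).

n :  0  1  2  3  4  5  6  7  8  9 10 11 12 13 14 15 16 17 18 19 20
G :  0  1  0  1  0  1  2  3  2  3  2  3  0  1  0  1  0  1  2  3  2
P-positions are exactly the n with G(n) = 0.

0, 2, 4, 12, 14, 16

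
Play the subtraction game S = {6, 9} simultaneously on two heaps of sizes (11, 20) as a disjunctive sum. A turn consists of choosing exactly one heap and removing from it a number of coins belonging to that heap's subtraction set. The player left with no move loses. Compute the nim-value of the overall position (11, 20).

1

All heaps use S = {6, 9}:
G(0) = 0
G(1) = mex{} = 0
G(2) = mex{} = 0
G(3) = mex{} = 0
G(4) = mex{} = 0
G(5) = mex{} = 0
G(6) = mex{0} = 1
G(7) = mex{0} = 1
G(8) = mex{0} = 1
G(9) = mex{0,0} = 1
G(10) = mex{0,0} = 1
G(11) = mex{0,0} = 1
G(12) = mex{1,0} = 2
G(13) = mex{1,0} = 2
G(14) = mex{1,0} = 2
G(15) = mex{1,1} = 0
G(16) = mex{1,1} = 0
G(17) = mex{1,1} = 0
G(18) = mex{2,1} = 0
G(19) = mex{2,1} = 0
G(20) = mex{2,1} = 0
Heap A: G(11) = 1.
Heap B: G(20) = 0.
Combined Grundy value = 1 ⊕ 0 = 1.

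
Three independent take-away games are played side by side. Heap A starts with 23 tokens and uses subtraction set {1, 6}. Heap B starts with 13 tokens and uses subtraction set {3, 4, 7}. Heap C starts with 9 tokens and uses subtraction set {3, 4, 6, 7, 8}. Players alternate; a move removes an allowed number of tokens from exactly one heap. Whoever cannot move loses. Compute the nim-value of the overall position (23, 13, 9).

Heap A, S = {1, 6}:
G(0) = 0
G(1) = mex{0} = 1
G(2) = mex{1} = 0
G(3) = mex{0} = 1
G(4) = mex{1} = 0
G(5) = mex{0} = 1
G(6) = mex{1,0} = 2
G(7) = mex{2,1} = 0
G(8) = mex{0,0} = 1
G(9) = mex{1,1} = 0
G(10) = mex{0,0} = 1
G(11) = mex{1,1} = 0
G(12) = mex{0,2} = 1
G(13) = mex{1,0} = 2
G(14) = mex{2,1} = 0
G(15) = mex{0,0} = 1
G(16) = mex{1,1} = 0
G(17) = mex{0,0} = 1
G(18) = mex{1,1} = 0
G(19) = mex{0,2} = 1
G(20) = mex{1,0} = 2
G(21) = mex{2,1} = 0
G(22) = mex{0,0} = 1
G(23) = mex{1,1} = 0
G_A(23) = 0.
Heap B, S = {3, 4, 7}:
n :  0  1  2  3  4  5  6  7  8  9 10 11 12 13
G :  0  0  0  1  1  1  2  2  2  3  0  0  0  1
G_B(13) = 1.
Heap C, S = {3, 4, 6, 7, 8}:
G(0) = 0
G(1) = mex{} = 0
G(2) = mex{} = 0
G(3) = mex{0} = 1
G(4) = mex{0,0} = 1
G(5) = mex{0,0} = 1
G(6) = mex{1,0,0} = 2
G(7) = mex{1,1,0,0} = 2
G(8) = mex{1,1,0,0,0} = 2
G(9) = mex{2,1,1,0,0} = 3
G_C(9) = 3.
Combined Grundy value = 0 ⊕ 1 ⊕ 3 = 2.

2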